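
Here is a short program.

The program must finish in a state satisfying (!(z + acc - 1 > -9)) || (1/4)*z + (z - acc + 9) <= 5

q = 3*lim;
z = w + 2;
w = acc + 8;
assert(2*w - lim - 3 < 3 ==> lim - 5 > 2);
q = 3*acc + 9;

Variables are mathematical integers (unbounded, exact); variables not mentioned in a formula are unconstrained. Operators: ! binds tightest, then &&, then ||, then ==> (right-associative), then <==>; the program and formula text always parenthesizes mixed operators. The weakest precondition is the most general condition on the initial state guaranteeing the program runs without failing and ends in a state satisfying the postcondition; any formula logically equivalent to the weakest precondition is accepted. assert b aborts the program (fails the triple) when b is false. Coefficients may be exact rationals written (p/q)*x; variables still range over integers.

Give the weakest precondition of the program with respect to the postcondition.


Working backward. After the program, the postcondition (!(z + acc - 1 > -9)) || (1/4)*z + (z - acc + 9) <= 5 must hold; in canonical form it is (!(acc + z > -8)) || (5/4)*z <= acc - 4.
Before q := 3*acc + 9: (!(acc + z > -8)) || (5/4)*z <= acc - 4
Before assert 2*w - lim - 3 < 3 ==> lim - 5 > 2: (2*w < lim + 6 ==> lim > 7) && ((!(acc + z > -8)) || (5/4)*z <= acc - 4)
Before w := acc + 8: (2*acc < lim - 10 ==> lim > 7) && ((!(acc + z > -8)) || (5/4)*z <= acc - 4)
Before z := w + 2: (2*acc < lim - 10 ==> lim > 7) && ((!(acc + w > -10)) || (5/4)*w <= acc - 13/2)
Before q := 3*lim: (2*acc < lim - 10 ==> lim > 7) && ((!(acc + w > -10)) || (5/4)*w <= acc - 13/2)
Answer: WP = (2*acc < lim - 10 ==> lim > 7) && ((!(acc + w > -10)) || (5/4)*w <= acc - 13/2)


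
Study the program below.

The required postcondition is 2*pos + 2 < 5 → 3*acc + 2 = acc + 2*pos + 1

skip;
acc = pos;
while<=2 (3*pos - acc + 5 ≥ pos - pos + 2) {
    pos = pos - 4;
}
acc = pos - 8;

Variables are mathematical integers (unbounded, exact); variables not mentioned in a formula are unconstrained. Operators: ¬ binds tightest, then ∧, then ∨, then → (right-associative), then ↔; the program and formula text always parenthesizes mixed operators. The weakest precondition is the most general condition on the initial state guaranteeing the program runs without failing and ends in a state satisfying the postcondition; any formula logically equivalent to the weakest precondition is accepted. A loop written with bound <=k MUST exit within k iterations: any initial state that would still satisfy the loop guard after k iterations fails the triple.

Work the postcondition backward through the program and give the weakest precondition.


Working backward. After the program, the postcondition 2*pos + 2 < 5 → 3*acc + 2 = acc + 2*pos + 1 must hold; in canonical form it is 2*pos < 3 → 2*acc = 2*pos - 1.
Before acc := pos - 8: ¬(2*pos < 3)
Before the loop (bound <=2), unroll the exhaustion recursion (WP_0 = exit-now case; WP_j = one more guarded iteration, up to j = 2):
  WP_0: (¬(3*pos ≥ acc - 3)) ∧ (¬(2*pos < 3))
  WP_1: (3*pos ≥ acc - 3 → ((¬(3*pos ≥ acc + 9)) ∧ (¬(2*pos < 11)))) ∧ ((¬(3*pos ≥ acc - 3)) → (¬(2*pos < 3)))
  WP_2: (3*pos ≥ acc - 3 → ((3*pos ≥ acc + 9 → ((¬(3*pos ≥ acc + 21)) ∧ (¬(2*pos < 19)))) ∧ ((¬(3*pos ≥ acc + 9)) → (¬(2*pos < 11))))) ∧ ((¬(3*pos ≥ acc - 3)) → (¬(2*pos < 3)))
So before the loop: (3*pos ≥ acc - 3 → ((3*pos ≥ acc + 9 → ((¬(3*pos ≥ acc + 21)) ∧ (¬(2*pos < 19)))) ∧ ((¬(3*pos ≥ acc + 9)) → (¬(2*pos < 11))))) ∧ ((¬(3*pos ≥ acc - 3)) → (¬(2*pos < 3)))
Before acc := pos: (2*pos ≥ -3 → ((2*pos ≥ 9 → ((¬(2*pos ≥ 21)) ∧ (¬(2*pos < 19)))) ∧ ((¬(2*pos ≥ 9)) → (¬(2*pos < 11))))) ∧ ((¬(2*pos ≥ -3)) → (¬(2*pos < 3)))
Before skip: (2*pos ≥ -3 → ((2*pos ≥ 9 → ((¬(2*pos ≥ 21)) ∧ (¬(2*pos < 19)))) ∧ ((¬(2*pos ≥ 9)) → (¬(2*pos < 11))))) ∧ ((¬(2*pos ≥ -3)) → (¬(2*pos < 3)))
Answer: WP = (2*pos ≥ -3 → ((2*pos ≥ 9 → ((¬(2*pos ≥ 21)) ∧ (¬(2*pos < 19)))) ∧ ((¬(2*pos ≥ 9)) → (¬(2*pos < 11))))) ∧ ((¬(2*pos ≥ -3)) → (¬(2*pos < 3)))


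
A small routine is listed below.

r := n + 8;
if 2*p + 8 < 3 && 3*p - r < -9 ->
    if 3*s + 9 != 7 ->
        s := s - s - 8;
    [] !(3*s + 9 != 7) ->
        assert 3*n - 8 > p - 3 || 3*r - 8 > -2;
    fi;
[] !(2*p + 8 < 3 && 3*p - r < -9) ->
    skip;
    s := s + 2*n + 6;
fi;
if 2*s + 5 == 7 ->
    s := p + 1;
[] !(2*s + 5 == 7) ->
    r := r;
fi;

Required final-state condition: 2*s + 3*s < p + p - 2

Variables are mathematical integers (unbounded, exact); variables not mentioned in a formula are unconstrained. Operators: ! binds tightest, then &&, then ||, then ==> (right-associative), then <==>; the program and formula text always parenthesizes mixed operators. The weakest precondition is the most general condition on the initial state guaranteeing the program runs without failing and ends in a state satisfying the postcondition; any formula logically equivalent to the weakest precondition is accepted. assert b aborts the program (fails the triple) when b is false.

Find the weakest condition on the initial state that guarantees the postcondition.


Working backward. After the program, the postcondition 2*s + 3*s < p + p - 2 must hold; in canonical form it is 5*s < 2*p - 2.
Then branch requires 3*p < -7; else branch requires 5*s < 2*p - 2.
Before the if: (2*s == 2 ==> 3*p < -7) && ((!(2*s == 2)) ==> 5*s < 2*p - 2)
Then branch requires (3*s != -2 ==> 2*p > -38) && ((!(3*s != -2)) ==> ((3*n > p + 5 || 3*r > 6) && (2*s == 2 ==> 3*p < -7) && ((!(2*s == 2)) ==> 5*s < 2*p - 2))); else branch requires (4*n + 2*s == -10 ==> 3*p < -7) && ((!(4*n + 2*s == -10)) ==> 10*n + 5*s < 2*p - 32).
Before the if: ((2*p < -5 && 3*p < r - 9) ==> ((3*s != -2 ==> 2*p > -38) && ((!(3*s != -2)) ==> ((3*n > p + 5 || 3*r > 6) && (2*s == 2 ==> 3*p < -7) && ((!(2*s == 2)) ==> 5*s < 2*p - 2))))) && ((!(2*p < -5 && 3*p < r - 9)) ==> ((4*n + 2*s == -10 ==> 3*p < -7) && ((!(4*n + 2*s == -10)) ==> 10*n + 5*s < 2*p - 32)))
Before r := n + 8: ((2*p < -5 && 3*p < n - 1) ==> ((3*s != -2 ==> 2*p > -38) && ((!(3*s != -2)) ==> ((3*n > p + 5 || 3*n > -18) && (2*s == 2 ==> 3*p < -7) && ((!(2*s == 2)) ==> 5*s < 2*p - 2))))) && ((!(2*p < -5 && 3*p < n - 1)) ==> ((4*n + 2*s == -10 ==> 3*p < -7) && ((!(4*n + 2*s == -10)) ==> 10*n + 5*s < 2*p - 32)))
Answer: WP = ((2*p < -5 && 3*p < n - 1) ==> ((3*s != -2 ==> 2*p > -38) && ((!(3*s != -2)) ==> ((3*n > p + 5 || 3*n > -18) && (2*s == 2 ==> 3*p < -7) && ((!(2*s == 2)) ==> 5*s < 2*p - 2))))) && ((!(2*p < -5 && 3*p < n - 1)) ==> ((4*n + 2*s == -10 ==> 3*p < -7) && ((!(4*n + 2*s == -10)) ==> 10*n + 5*s < 2*p - 32)))


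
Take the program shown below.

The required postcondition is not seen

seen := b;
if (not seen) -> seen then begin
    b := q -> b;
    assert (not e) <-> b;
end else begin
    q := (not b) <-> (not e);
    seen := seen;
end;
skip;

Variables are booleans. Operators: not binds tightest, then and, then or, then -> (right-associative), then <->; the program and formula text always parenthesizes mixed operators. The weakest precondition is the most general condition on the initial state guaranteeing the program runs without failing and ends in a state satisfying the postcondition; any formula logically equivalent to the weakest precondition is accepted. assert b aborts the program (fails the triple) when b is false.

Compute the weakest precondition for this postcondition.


Working backward. After the program, not seen must hold.
Before skip: not seen
Then branch requires ((not e) <-> (q -> b)) and (not seen); else branch requires not seen.
Before the if: (((not seen) -> seen) -> (((not e) <-> (q -> b)) and (not seen))) and ((not ((not seen) -> seen)) -> (not seen))
Before seen := b: (((not b) -> b) -> (((not e) <-> (q -> b)) and (not b))) and ((not ((not b) -> b)) -> (not b))
Answer: WP = (((not b) -> b) -> (((not e) <-> (q -> b)) and (not b))) and ((not ((not b) -> b)) -> (not b))


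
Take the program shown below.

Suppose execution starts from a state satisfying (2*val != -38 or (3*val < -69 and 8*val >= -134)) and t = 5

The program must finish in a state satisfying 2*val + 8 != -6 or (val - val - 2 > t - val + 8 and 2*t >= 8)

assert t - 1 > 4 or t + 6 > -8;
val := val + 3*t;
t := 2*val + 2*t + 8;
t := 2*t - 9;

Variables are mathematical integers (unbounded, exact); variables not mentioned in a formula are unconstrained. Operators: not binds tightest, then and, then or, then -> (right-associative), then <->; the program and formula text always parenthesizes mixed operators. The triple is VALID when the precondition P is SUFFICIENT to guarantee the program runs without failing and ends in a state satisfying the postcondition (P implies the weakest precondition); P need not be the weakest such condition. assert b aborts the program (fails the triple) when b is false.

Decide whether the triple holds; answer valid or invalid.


Working backward. After the program, the postcondition 2*val + 8 != -6 or (val - val - 2 > t - val + 8 and 2*t >= 8) must hold; in canonical form it is 2*val != -14 or (val > t + 10 and 2*t >= 8).
Before t := 2*t - 9: 2*val != -14 or (val > 2*t + 1 and 4*t >= 26)
Before t := 2*val + 2*t + 8: 2*val != -14 or (4*t + 3*val < -17 and 8*t + 8*val >= -6)
Before val := val + 3*t: 6*t + 2*val != -14 or (13*t + 3*val < -17 and 32*t + 8*val >= -6)
Before assert t - 1 > 4 or t + 6 > -8: (t > 5 or t > -14) and (6*t + 2*val != -14 or (13*t + 3*val < -17 and 32*t + 8*val >= -6))
The weakest precondition is (t > 5 or t > -14) and (6*t + 2*val != -14 or (13*t + 3*val < -17 and 32*t + 8*val >= -6)).
Check whether (2*val != -38 or (3*val < -69 and 8*val >= -134)) and t = 5 implies it.
Countermodel: at the initial state t = 5, val = -22, the precondition holds but the weakest precondition fails.
Answer: invalid


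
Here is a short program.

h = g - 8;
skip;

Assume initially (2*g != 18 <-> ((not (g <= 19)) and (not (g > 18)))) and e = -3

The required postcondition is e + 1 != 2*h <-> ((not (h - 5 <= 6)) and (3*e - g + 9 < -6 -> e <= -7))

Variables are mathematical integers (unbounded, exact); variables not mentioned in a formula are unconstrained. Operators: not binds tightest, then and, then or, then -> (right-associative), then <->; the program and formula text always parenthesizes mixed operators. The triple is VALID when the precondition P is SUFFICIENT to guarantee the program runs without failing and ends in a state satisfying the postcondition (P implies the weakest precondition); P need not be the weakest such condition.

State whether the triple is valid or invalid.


Working backward. After the program, the postcondition e + 1 != 2*h <-> ((not (h - 5 <= 6)) and (3*e - g + 9 < -6 -> e <= -7)) must hold; in canonical form it is e != 2*h - 1 <-> ((not (h <= 11)) and (3*e < g - 15 -> e <= -7)).
Before skip: e != 2*h - 1 <-> ((not (h <= 11)) and (3*e < g - 15 -> e <= -7))
Before h := g - 8: e != 2*g - 17 <-> ((not (g <= 19)) and (3*e < g - 15 -> e <= -7))
The weakest precondition is e != 2*g - 17 <-> ((not (g <= 19)) and (3*e < g - 15 -> e <= -7)).
Check whether (2*g != 18 <-> ((not (g <= 19)) and (not (g > 18)))) and e = -3 implies it.
Countermodel: at the initial state e = -3, g = 9, the precondition holds but the weakest precondition fails.
Answer: invalid


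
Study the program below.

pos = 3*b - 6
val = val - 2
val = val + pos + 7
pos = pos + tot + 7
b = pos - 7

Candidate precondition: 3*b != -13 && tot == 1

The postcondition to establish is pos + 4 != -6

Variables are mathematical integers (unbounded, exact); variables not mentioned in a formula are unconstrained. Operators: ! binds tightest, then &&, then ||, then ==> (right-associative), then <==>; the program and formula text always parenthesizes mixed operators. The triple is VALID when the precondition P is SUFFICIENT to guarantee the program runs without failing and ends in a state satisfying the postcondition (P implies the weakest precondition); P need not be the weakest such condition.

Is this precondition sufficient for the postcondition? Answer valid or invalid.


Working backward. After the program, the postcondition pos + 4 != -6 must hold; in canonical form it is pos != -10.
Before b := pos - 7: pos != -10
Before pos := pos + tot + 7: pos + tot != -17
Before val := val + pos + 7: pos + tot != -17
Before val := val - 2: pos + tot != -17
Before pos := 3*b - 6: 3*b + tot != -11
The weakest precondition is 3*b + tot != -11.
Check whether 3*b != -13 && tot == 1 implies it.
Countermodel: at the initial state b = -4, tot = 1, the precondition holds but the weakest precondition fails.
Answer: invalid


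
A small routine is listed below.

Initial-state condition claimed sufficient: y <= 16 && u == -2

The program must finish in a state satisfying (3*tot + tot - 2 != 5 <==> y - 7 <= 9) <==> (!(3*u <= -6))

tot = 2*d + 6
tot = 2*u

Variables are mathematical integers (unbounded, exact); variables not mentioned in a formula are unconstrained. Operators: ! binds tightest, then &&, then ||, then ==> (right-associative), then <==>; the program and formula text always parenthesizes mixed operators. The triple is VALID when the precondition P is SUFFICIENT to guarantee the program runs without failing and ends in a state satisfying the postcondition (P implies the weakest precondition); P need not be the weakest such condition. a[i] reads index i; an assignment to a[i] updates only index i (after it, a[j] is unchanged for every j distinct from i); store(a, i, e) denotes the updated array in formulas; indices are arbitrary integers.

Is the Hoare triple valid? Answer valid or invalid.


Working backward. After the program, the postcondition (3*tot + tot - 2 != 5 <==> y - 7 <= 9) <==> (!(3*u <= -6)) must hold; in canonical form it is (4*tot != 7 <==> y <= 16) <==> (!(3*u <= -6)).
Before tot := 2*u: (8*u != 7 <==> y <= 16) <==> (!(3*u <= -6))
Before tot := 2*d + 6: (8*u != 7 <==> y <= 16) <==> (!(3*u <= -6))
The weakest precondition is (8*u != 7 <==> y <= 16) <==> (!(3*u <= -6)).
Check whether y <= 16 && u == -2 implies it.
Countermodel: at the initial state u = -2, y = 16, the precondition holds but the weakest precondition fails.
Answer: invalid


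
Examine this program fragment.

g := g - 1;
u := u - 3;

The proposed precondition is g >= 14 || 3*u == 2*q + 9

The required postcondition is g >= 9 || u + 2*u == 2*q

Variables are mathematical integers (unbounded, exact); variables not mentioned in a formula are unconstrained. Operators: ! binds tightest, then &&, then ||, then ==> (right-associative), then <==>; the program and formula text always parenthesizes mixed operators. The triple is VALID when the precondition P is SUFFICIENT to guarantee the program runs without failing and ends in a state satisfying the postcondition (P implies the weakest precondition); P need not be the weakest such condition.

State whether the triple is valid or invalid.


Working backward. After the program, the postcondition g >= 9 || u + 2*u == 2*q must hold; in canonical form it is g >= 9 || 3*u == 2*q.
Before u := u - 3: g >= 9 || 3*u == 2*q + 9
Before g := g - 1: g >= 10 || 3*u == 2*q + 9
The weakest precondition is g >= 10 || 3*u == 2*q + 9.
Check whether g >= 14 || 3*u == 2*q + 9 implies it.
Every state satisfying the precondition satisfies the weakest precondition: the implication holds.
Answer: valid


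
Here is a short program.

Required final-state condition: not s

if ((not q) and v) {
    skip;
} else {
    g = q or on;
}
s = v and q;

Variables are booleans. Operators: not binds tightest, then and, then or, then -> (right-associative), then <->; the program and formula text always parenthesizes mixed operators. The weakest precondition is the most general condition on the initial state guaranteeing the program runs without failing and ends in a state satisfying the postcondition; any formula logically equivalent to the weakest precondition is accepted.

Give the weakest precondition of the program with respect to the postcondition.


Working backward. After the program, not s must hold.
Before s := v and q: not (v and q)
Then branch requires not (v and q); else branch requires not (v and q).
Before the if: (((not q) and v) -> (not (v and q))) and ((not ((not q) and v)) -> (not (v and q)))
Answer: WP = (((not q) and v) -> (not (v and q))) and ((not ((not q) and v)) -> (not (v and q)))


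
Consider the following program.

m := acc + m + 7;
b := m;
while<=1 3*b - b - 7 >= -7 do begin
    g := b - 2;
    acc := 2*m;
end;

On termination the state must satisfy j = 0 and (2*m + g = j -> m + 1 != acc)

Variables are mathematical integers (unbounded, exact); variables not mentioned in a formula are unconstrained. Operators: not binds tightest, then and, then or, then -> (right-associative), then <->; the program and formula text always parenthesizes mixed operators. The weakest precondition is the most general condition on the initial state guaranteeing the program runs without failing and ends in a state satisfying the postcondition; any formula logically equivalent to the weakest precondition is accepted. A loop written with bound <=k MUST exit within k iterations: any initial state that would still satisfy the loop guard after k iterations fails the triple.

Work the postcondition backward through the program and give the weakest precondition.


Working backward. After the program, the postcondition j = 0 and (2*m + g = j -> m + 1 != acc) must hold; in canonical form it is j = 0 and (g + 2*m = j -> m != acc - 1).
Before the loop (bound <=1), unroll the exhaustion recursion (WP_0 = exit-now case; WP_j = one more guarded iteration, up to j = 1):
  WP_0: (not (2*b >= 0)) and j = 0 and (g + 2*m = j -> m != acc - 1)
  WP_1: (2*b >= 0 -> ((not (2*b >= 0)) and j = 0 and (b + 2*m = j + 2 -> m != 1))) and ((not (2*b >= 0)) -> (j = 0 and (g + 2*m = j -> m != acc - 1)))
So before the loop: (2*b >= 0 -> ((not (2*b >= 0)) and j = 0 and (b + 2*m = j + 2 -> m != 1))) and ((not (2*b >= 0)) -> (j = 0 and (g + 2*m = j -> m != acc - 1)))
Before b := m: (2*m >= 0 -> ((not (2*m >= 0)) and j = 0 and (3*m = j + 2 -> m != 1))) and ((not (2*m >= 0)) -> (j = 0 and (g + 2*m = j -> m != acc - 1)))
Before m := acc + m + 7: (2*acc + 2*m >= -14 -> ((not (2*acc + 2*m >= -14)) and j = 0 and (3*acc + 3*m = j - 19 -> acc + m != -6))) and ((not (2*acc + 2*m >= -14)) -> (j = 0 and (2*acc + g + 2*m = j - 14 -> m != -8)))
Answer: WP = (2*acc + 2*m >= -14 -> ((not (2*acc + 2*m >= -14)) and j = 0 and (3*acc + 3*m = j - 19 -> acc + m != -6))) and ((not (2*acc + 2*m >= -14)) -> (j = 0 and (2*acc + g + 2*m = j - 14 -> m != -8)))


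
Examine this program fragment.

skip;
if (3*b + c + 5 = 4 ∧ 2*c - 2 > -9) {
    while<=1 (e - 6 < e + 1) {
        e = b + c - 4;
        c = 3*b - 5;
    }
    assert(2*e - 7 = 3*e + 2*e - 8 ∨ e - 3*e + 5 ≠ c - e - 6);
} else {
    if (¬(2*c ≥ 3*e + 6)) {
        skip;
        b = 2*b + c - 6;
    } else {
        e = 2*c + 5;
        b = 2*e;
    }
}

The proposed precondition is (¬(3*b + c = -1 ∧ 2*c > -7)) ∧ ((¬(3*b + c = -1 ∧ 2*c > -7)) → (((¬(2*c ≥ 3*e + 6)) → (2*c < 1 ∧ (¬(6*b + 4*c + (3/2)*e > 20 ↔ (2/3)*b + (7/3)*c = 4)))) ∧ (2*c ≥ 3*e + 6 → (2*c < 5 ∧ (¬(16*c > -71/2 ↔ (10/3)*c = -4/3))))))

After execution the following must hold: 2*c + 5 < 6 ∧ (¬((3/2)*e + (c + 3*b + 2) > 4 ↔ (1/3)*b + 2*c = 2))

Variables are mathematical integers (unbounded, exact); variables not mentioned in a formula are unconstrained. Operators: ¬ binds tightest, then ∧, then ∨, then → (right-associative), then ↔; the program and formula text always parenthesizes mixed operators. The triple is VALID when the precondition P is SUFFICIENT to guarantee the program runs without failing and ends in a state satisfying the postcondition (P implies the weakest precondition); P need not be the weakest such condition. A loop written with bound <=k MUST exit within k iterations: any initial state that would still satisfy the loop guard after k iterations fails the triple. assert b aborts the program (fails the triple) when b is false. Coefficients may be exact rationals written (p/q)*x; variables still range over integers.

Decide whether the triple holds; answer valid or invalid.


Working backward. After the program, the postcondition 2*c + 5 < 6 ∧ (¬((3/2)*e + (c + 3*b + 2) > 4 ↔ (1/3)*b + 2*c = 2)) must hold; in canonical form it is 2*c < 1 ∧ (¬(3*b + c + (3/2)*e > 2 ↔ (1/3)*b + 2*c = 2)).
Then branch requires false; else branch requires ((¬(2*c ≥ 3*e + 6)) → (2*c < 1 ∧ (¬(6*b + 4*c + (3/2)*e > 20 ↔ (2/3)*b + (7/3)*c = 4)))) ∧ (2*c ≥ 3*e + 6 → (2*c < 1 ∧ (¬(16*c > -71/2 ↔ (10/3)*c = -4/3)))).
Before the if: (¬(3*b + c = -1 ∧ 2*c > -7)) ∧ ((¬(3*b + c = -1 ∧ 2*c > -7)) → (((¬(2*c ≥ 3*e + 6)) → (2*c < 1 ∧ (¬(6*b + 4*c + (3/2)*e > 20 ↔ (2/3)*b + (7/3)*c = 4)))) ∧ (2*c ≥ 3*e + 6 → (2*c < 1 ∧ (¬(16*c > -71/2 ↔ (10/3)*c = -4/3))))))
Before skip: (¬(3*b + c = -1 ∧ 2*c > -7)) ∧ ((¬(3*b + c = -1 ∧ 2*c > -7)) → (((¬(2*c ≥ 3*e + 6)) → (2*c < 1 ∧ (¬(6*b + 4*c + (3/2)*e > 20 ↔ (2/3)*b + (7/3)*c = 4)))) ∧ (2*c ≥ 3*e + 6 → (2*c < 1 ∧ (¬(16*c > -71/2 ↔ (10/3)*c = -4/3))))))
The weakest precondition is (¬(3*b + c = -1 ∧ 2*c > -7)) ∧ ((¬(3*b + c = -1 ∧ 2*c > -7)) → (((¬(2*c ≥ 3*e + 6)) → (2*c < 1 ∧ (¬(6*b + 4*c + (3/2)*e > 20 ↔ (2/3)*b + (7/3)*c = 4)))) ∧ (2*c ≥ 3*e + 6 → (2*c < 1 ∧ (¬(16*c > -71/2 ↔ (10/3)*c = -4/3)))))).
Check whether (¬(3*b + c = -1 ∧ 2*c > -7)) ∧ ((¬(3*b + c = -1 ∧ 2*c > -7)) → (((¬(2*c ≥ 3*e + 6)) → (2*c < 1 ∧ (¬(6*b + 4*c + (3/2)*e > 20 ↔ (2/3)*b + (7/3)*c = 4)))) ∧ (2*c ≥ 3*e + 6 → (2*c < 5 ∧ (¬(16*c > -71/2 ↔ (10/3)*c = -4/3)))))) implies it.
Countermodel: at the initial state b = -2, c = 2, e = -1, the precondition holds but the weakest precondition fails.
Answer: invalid


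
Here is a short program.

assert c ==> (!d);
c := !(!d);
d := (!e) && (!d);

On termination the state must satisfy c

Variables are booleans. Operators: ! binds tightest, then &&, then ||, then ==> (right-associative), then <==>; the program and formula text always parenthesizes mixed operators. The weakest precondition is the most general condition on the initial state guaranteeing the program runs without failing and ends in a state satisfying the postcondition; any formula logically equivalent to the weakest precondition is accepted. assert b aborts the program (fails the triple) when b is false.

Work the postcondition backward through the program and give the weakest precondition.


Working backward. After the program, c must hold.
Before d := (!e) && (!d): c
Before c := !(!d): d
Before assert c ==> (!d): (c ==> (!d)) && d
Answer: WP = (c ==> (!d)) && d


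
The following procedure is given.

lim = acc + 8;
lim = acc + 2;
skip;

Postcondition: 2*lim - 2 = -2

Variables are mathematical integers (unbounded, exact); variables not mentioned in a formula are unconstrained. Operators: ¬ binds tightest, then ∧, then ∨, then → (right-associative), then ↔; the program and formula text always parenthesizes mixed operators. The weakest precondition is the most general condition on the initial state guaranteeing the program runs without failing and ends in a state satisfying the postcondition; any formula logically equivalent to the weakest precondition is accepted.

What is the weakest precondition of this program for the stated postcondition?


Working backward. After the program, the postcondition 2*lim - 2 = -2 must hold; in canonical form it is 2*lim = 0.
Before skip: 2*lim = 0
Before lim := acc + 2: 2*acc = -4
Before lim := acc + 8: 2*acc = -4
Answer: WP = 2*acc = -4


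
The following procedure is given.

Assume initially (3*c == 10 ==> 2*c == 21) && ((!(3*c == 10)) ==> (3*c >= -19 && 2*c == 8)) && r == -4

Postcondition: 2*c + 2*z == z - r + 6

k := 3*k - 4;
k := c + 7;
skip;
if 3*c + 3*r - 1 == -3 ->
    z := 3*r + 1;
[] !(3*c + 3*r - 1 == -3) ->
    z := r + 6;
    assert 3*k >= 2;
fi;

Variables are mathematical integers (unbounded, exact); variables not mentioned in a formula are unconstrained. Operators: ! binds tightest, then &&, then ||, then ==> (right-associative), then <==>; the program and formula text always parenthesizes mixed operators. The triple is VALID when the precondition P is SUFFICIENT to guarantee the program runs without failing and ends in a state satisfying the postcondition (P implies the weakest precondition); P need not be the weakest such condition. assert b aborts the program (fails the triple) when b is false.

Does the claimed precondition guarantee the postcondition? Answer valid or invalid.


Working backward. After the program, the postcondition 2*c + 2*z == z - r + 6 must hold; in canonical form it is 2*c + r + z == 6.
Then branch requires 2*c + 4*r == 5; else branch requires 3*k >= 2 && 2*c + 2*r == 0.
Before the if: (3*c + 3*r == -2 ==> 2*c + 4*r == 5) && ((!(3*c + 3*r == -2)) ==> (3*k >= 2 && 2*c + 2*r == 0))
Before skip: (3*c + 3*r == -2 ==> 2*c + 4*r == 5) && ((!(3*c + 3*r == -2)) ==> (3*k >= 2 && 2*c + 2*r == 0))
Before k := c + 7: (3*c + 3*r == -2 ==> 2*c + 4*r == 5) && ((!(3*c + 3*r == -2)) ==> (3*c >= -19 && 2*c + 2*r == 0))
Before k := 3*k - 4: (3*c + 3*r == -2 ==> 2*c + 4*r == 5) && ((!(3*c + 3*r == -2)) ==> (3*c >= -19 && 2*c + 2*r == 0))
The weakest precondition is (3*c + 3*r == -2 ==> 2*c + 4*r == 5) && ((!(3*c + 3*r == -2)) ==> (3*c >= -19 && 2*c + 2*r == 0)).
Check whether (3*c == 10 ==> 2*c == 21) && ((!(3*c == 10)) ==> (3*c >= -19 && 2*c == 8)) && r == -4 implies it.
Every state satisfying the precondition satisfies the weakest precondition: the implication holds.
Answer: valid


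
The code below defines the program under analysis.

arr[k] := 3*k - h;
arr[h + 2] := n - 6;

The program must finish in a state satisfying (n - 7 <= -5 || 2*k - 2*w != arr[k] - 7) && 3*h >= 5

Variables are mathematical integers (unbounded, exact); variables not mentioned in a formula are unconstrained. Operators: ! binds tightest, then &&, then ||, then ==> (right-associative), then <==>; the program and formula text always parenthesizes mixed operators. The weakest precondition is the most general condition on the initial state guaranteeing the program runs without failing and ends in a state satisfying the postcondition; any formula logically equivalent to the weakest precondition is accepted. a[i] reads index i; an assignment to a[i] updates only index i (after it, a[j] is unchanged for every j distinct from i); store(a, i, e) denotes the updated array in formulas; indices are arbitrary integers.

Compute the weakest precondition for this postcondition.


Working backward. After the program, the postcondition (n - 7 <= -5 || 2*k - 2*w != arr[k] - 7) && 3*h >= 5 must hold; in canonical form it is (n <= 2 || 2*k != arr[k] + 2*w - 7) && 3*h >= 5.
Before arr[h + 2] := n - 6: (n <= 2 || 2*k != store(arr, h + 2, n - 6)[k] + 2*w - 7) && 3*h >= 5
Before arr[k] := 3*k - h: (n <= 2 || 2*k != store(store(arr, k, -h + 3*k), h + 2, n - 6)[k] + 2*w - 7) && 3*h >= 5
Answer: WP = (n <= 2 || 2*k != store(store(arr, k, -h + 3*k), h + 2, n - 6)[k] + 2*w - 7) && 3*h >= 5


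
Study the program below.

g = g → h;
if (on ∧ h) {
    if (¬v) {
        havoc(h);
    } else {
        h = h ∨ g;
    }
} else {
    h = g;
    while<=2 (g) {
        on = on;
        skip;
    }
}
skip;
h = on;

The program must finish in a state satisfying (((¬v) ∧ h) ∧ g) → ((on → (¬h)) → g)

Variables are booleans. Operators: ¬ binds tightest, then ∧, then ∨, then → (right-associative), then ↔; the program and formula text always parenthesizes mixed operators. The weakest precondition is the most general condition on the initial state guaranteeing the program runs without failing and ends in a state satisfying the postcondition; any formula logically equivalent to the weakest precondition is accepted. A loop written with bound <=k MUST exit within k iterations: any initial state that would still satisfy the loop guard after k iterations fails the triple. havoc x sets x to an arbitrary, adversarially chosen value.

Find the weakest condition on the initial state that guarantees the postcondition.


Working backward. After the program, the postcondition (((¬v) ∧ h) ∧ g) → ((on → (¬h)) → g) must hold; in canonical form it is ((¬v) ∧ h ∧ g) → ((on → (¬h)) → g).
Before h := on: ((¬v) ∧ on ∧ g) → ((on → (¬on)) → g)
Before skip: ((¬v) ∧ on ∧ g) → ((on → (¬on)) → g)
Then branch requires ((¬v) → (((¬v) ∧ on ∧ g) → ((on → (¬on)) → g))) ∧ (v → (((¬v) ∧ on ∧ g) → ((on → (¬on)) → g))); else branch requires (g → ((g → ((¬g) ∧ (((¬v) ∧ on ∧ g) → ((on → (¬on)) → g)))) ∧ ((¬g) → (((¬v) ∧ on ∧ g) → ((on → (¬on)) → g))))) ∧ ((¬g) → (((¬v) ∧ on ∧ g) → ((on → (¬on)) → g))).
Before the if: ((on ∧ h) → (((¬v) → (((¬v) ∧ on ∧ g) → ((on → (¬on)) → g))) ∧ (v → (((¬v) ∧ on ∧ g) → ((on → (¬on)) → g))))) ∧ ((¬(on ∧ h)) → ((g → ((g → ((¬g) ∧ (((¬v) ∧ on ∧ g) → ((on → (¬on)) → g)))) ∧ ((¬g) → (((¬v) ∧ on ∧ g) → ((on → (¬on)) → g))))) ∧ ((¬g) → (((¬v) ∧ on ∧ g) → ((on → (¬on)) → g)))))
Before g := g → h: ((on ∧ h) → (((¬v) → (((¬v) ∧ on ∧ (g → h)) → ((on → (¬on)) → (g → h)))) ∧ (v → (((¬v) ∧ on ∧ (g → h)) → ((on → (¬on)) → (g → h)))))) ∧ ((¬(on ∧ h)) → (((g → h) → (((g → h) → ((¬(g → h)) ∧ (((¬v) ∧ on ∧ (g → h)) → ((on → (¬on)) → (g → h))))) ∧ ((¬(g → h)) → (((¬v) ∧ on ∧ (g → h)) → ((on → (¬on)) → (g → h)))))) ∧ ((¬(g → h)) → (((¬v) ∧ on ∧ (g → h)) → ((on → (¬on)) → (g → h))))))
Answer: WP = ((on ∧ h) → (((¬v) → (((¬v) ∧ on ∧ (g → h)) → ((on → (¬on)) → (g → h)))) ∧ (v → (((¬v) ∧ on ∧ (g → h)) → ((on → (¬on)) → (g → h)))))) ∧ ((¬(on ∧ h)) → (((g → h) → (((g → h) → ((¬(g → h)) ∧ (((¬v) ∧ on ∧ (g → h)) → ((on → (¬on)) → (g → h))))) ∧ ((¬(g → h)) → (((¬v) ∧ on ∧ (g → h)) → ((on → (¬on)) → (g → h)))))) ∧ ((¬(g → h)) → (((¬v) ∧ on ∧ (g → h)) → ((on → (¬on)) → (g → h))))))


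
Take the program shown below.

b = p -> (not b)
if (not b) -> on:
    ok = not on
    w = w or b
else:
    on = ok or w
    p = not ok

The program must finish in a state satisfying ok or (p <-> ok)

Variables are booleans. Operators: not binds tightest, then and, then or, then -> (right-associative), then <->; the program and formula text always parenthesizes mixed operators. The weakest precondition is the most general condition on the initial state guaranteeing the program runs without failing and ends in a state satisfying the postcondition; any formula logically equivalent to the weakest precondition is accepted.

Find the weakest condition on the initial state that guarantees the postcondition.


Working backward. After the program, ok or (p <-> ok) must hold.
Then branch requires (not on) or (p <-> (not on)); else branch requires ok or ((not ok) <-> ok).
Before the if: (((not b) -> on) -> ((not on) or (p <-> (not on)))) and ((not ((not b) -> on)) -> (ok or ((not ok) <-> ok)))
Before b := p -> (not b): (((not (p -> (not b))) -> on) -> ((not on) or (p <-> (not on)))) and ((not ((not (p -> (not b))) -> on)) -> (ok or ((not ok) <-> ok)))
Answer: WP = (((not (p -> (not b))) -> on) -> ((not on) or (p <-> (not on)))) and ((not ((not (p -> (not b))) -> on)) -> (ok or ((not ok) <-> ok)))


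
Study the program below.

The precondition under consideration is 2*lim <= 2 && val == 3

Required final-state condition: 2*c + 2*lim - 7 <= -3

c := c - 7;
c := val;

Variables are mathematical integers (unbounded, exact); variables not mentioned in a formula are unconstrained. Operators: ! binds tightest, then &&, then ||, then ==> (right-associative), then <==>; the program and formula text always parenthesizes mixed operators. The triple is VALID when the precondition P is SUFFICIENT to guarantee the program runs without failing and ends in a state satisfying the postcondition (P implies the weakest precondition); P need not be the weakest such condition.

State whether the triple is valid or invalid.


Working backward. After the program, the postcondition 2*c + 2*lim - 7 <= -3 must hold; in canonical form it is 2*c + 2*lim <= 4.
Before c := val: 2*lim + 2*val <= 4
Before c := c - 7: 2*lim + 2*val <= 4
The weakest precondition is 2*lim + 2*val <= 4.
Check whether 2*lim <= 2 && val == 3 implies it.
Countermodel: at the initial state lim = 0, val = 3, the precondition holds but the weakest precondition fails.
Answer: invalid


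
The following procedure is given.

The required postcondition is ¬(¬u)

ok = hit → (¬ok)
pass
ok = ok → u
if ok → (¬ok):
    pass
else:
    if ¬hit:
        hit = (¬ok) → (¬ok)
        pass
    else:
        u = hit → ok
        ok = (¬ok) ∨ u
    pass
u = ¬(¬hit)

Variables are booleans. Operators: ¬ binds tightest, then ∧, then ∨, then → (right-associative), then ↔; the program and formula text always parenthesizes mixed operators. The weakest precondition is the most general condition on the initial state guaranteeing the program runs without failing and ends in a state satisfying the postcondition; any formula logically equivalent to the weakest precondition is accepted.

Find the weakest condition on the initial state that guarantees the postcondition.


Working backward. After the program, the postcondition ¬(¬u) must hold; in canonical form it is u.
Before u := ¬(¬hit): hit
Then branch requires hit; else branch requires true.
Before the if: (ok → (¬ok)) → hit
Before ok := ok → u: ((ok → u) → (¬(ok → u))) → hit
Before skip: ((ok → u) → (¬(ok → u))) → hit
Before ok := hit → (¬ok): (((hit → (¬ok)) → u) → (¬((hit → (¬ok)) → u))) → hit
Answer: WP = (((hit → (¬ok)) → u) → (¬((hit → (¬ok)) → u))) → hit


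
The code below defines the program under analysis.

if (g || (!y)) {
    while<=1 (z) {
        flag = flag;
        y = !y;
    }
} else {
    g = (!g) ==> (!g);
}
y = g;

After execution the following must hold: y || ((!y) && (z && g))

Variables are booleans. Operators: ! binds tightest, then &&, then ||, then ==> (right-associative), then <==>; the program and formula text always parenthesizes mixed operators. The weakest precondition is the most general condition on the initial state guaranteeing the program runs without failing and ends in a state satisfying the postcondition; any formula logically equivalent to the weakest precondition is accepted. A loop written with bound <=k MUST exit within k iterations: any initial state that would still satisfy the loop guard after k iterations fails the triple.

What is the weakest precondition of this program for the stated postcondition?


Working backward. After the program, the postcondition y || ((!y) && (z && g)) must hold; in canonical form it is y || ((!y) && z && g).
Before y := g: g
Then branch requires (z ==> ((!z) && g)) && ((!z) ==> g); else branch requires true.
Before the if: (g || (!y)) ==> ((z ==> ((!z) && g)) && ((!z) ==> g))
Answer: WP = (g || (!y)) ==> ((z ==> ((!z) && g)) && ((!z) ==> g))


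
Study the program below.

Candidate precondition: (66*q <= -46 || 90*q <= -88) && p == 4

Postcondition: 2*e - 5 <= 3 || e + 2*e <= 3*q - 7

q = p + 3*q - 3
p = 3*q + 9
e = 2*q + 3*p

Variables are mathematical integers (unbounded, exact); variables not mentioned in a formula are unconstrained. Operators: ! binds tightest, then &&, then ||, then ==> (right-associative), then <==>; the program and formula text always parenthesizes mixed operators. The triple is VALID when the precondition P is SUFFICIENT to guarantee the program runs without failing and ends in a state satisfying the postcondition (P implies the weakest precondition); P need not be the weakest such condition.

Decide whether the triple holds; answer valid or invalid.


Working backward. After the program, the postcondition 2*e - 5 <= 3 || e + 2*e <= 3*q - 7 must hold; in canonical form it is 2*e <= 8 || 3*e <= 3*q - 7.
Before e := 2*q + 3*p: 6*p + 4*q <= 8 || 9*p + 3*q <= -7
Before p := 3*q + 9: 22*q <= -46 || 30*q <= -88
Before q := p + 3*q - 3: 22*p + 66*q <= 20 || 30*p + 90*q <= 2
The weakest precondition is 22*p + 66*q <= 20 || 30*p + 90*q <= 2.
Check whether (66*q <= -46 || 90*q <= -88) && p == 4 implies it.
Countermodel: at the initial state p = 4, q = -1, the precondition holds but the weakest precondition fails.
Answer: invalid


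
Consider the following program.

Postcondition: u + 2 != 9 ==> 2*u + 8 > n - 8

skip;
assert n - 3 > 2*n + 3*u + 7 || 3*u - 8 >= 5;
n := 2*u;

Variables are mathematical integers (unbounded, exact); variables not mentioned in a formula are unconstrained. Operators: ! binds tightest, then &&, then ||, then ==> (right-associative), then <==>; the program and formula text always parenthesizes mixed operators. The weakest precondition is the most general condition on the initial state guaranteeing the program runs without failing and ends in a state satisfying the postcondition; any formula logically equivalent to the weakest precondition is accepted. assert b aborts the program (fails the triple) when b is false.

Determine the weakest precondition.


Working backward. After the program, the postcondition u + 2 != 9 ==> 2*u + 8 > n - 8 must hold; in canonical form it is u != 7 ==> 2*u > n - 16.
Before n := 2*u: true
Before assert n - 3 > 2*n + 3*u + 7 || 3*u - 8 >= 5: n + 3*u < -10 || 3*u >= 13
Before skip: n + 3*u < -10 || 3*u >= 13
Answer: WP = n + 3*u < -10 || 3*u >= 13


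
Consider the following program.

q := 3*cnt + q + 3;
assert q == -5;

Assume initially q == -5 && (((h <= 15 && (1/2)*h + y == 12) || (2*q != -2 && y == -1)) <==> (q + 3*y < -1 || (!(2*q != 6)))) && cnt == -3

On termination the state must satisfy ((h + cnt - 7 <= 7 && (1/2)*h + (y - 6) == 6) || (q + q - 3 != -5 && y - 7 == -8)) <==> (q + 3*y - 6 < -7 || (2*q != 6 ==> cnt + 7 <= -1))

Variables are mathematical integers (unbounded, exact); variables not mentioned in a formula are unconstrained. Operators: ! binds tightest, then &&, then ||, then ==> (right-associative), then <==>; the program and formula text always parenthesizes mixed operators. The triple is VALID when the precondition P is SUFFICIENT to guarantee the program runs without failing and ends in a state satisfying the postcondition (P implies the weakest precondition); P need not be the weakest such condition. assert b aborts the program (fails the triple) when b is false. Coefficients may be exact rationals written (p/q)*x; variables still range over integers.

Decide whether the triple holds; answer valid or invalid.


Working backward. After the program, the postcondition ((h + cnt - 7 <= 7 && (1/2)*h + (y - 6) == 6) || (q + q - 3 != -5 && y - 7 == -8)) <==> (q + 3*y - 6 < -7 || (2*q != 6 ==> cnt + 7 <= -1)) must hold; in canonical form it is ((cnt + h <= 14 && (1/2)*h + y == 12) || (2*q != -2 && y == -1)) <==> (q + 3*y < -1 || (2*q != 6 ==> cnt <= -8)).
Before assert q == -5: q == -5 && (((cnt + h <= 14 && (1/2)*h + y == 12) || (2*q != -2 && y == -1)) <==> (q + 3*y < -1 || (2*q != 6 ==> cnt <= -8)))
Before q := 3*cnt + q + 3: 3*cnt + q == -8 && (((cnt + h <= 14 && (1/2)*h + y == 12) || (6*cnt + 2*q != -8 && y == -1)) <==> (3*cnt + q + 3*y < -4 || (6*cnt + 2*q != 0 ==> cnt <= -8)))
The weakest precondition is 3*cnt + q == -8 && (((cnt + h <= 14 && (1/2)*h + y == 12) || (6*cnt + 2*q != -8 && y == -1)) <==> (3*cnt + q + 3*y < -4 || (6*cnt + 2*q != 0 ==> cnt <= -8))).
Check whether q == -5 && (((h <= 15 && (1/2)*h + y == 12) || (2*q != -2 && y == -1)) <==> (q + 3*y < -1 || (!(2*q != 6)))) && cnt == -3 implies it.
Countermodel: at the initial state cnt = -3, h = 0, q = -5, y = 2, the precondition holds but the weakest precondition fails.
Answer: invalid


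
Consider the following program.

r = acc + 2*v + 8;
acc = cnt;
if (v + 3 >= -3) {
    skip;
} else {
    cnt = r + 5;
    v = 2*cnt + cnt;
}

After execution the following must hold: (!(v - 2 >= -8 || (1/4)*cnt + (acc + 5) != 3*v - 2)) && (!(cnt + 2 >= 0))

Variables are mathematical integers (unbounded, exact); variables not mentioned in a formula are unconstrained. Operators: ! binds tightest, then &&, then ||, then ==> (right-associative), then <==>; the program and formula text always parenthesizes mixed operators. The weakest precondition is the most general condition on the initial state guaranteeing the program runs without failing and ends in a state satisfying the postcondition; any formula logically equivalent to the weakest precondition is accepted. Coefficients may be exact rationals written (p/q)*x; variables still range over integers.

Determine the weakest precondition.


Working backward. After the program, the postcondition (!(v - 2 >= -8 || (1/4)*cnt + (acc + 5) != 3*v - 2)) && (!(cnt + 2 >= 0)) must hold; in canonical form it is (!(v >= -6 || acc + (1/4)*cnt != 3*v - 7)) && (!(cnt >= -2)).
Then branch requires (!(v >= -6 || acc + (1/4)*cnt != 3*v - 7)) && (!(cnt >= -2)); else branch requires (!(3*r >= -21 || acc != (35/4)*r + 147/4)) && (!(r >= -7)).
Before the if: (v >= -6 ==> ((!(v >= -6 || acc + (1/4)*cnt != 3*v - 7)) && (!(cnt >= -2)))) && ((!(v >= -6)) ==> ((!(3*r >= -21 || acc != (35/4)*r + 147/4)) && (!(r >= -7))))
Before acc := cnt: (v >= -6 ==> ((!(v >= -6 || (5/4)*cnt != 3*v - 7)) && (!(cnt >= -2)))) && ((!(v >= -6)) ==> ((!(3*r >= -21 || cnt != (35/4)*r + 147/4)) && (!(r >= -7))))
Before r := acc + 2*v + 8: (v >= -6 ==> ((!(v >= -6 || (5/4)*cnt != 3*v - 7)) && (!(cnt >= -2)))) && ((!(v >= -6)) ==> ((!(3*acc + 6*v >= -45 || cnt != (35/4)*acc + (35/2)*v + 427/4)) && (!(acc + 2*v >= -15))))
Answer: WP = (v >= -6 ==> ((!(v >= -6 || (5/4)*cnt != 3*v - 7)) && (!(cnt >= -2)))) && ((!(v >= -6)) ==> ((!(3*acc + 6*v >= -45 || cnt != (35/4)*acc + (35/2)*v + 427/4)) && (!(acc + 2*v >= -15))))
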